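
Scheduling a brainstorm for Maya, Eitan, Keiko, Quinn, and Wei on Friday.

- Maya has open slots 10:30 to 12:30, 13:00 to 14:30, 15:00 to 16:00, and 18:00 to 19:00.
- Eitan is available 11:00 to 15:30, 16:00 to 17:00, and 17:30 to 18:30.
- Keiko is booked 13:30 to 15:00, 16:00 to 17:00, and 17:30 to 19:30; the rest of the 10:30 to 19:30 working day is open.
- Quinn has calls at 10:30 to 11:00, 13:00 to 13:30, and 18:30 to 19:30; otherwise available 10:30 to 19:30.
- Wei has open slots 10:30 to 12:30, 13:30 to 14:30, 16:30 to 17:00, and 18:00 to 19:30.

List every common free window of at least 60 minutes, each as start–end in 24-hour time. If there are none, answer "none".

Keiko free within 10:30–19:30: 10:30–13:30, 15:00–16:00, 17:00–17:30.
Quinn free within 10:30–19:30: 11:00–13:00, 13:30–18:30.
Maya ∩ Eitan: 11:00–12:30, 13:00–14:30, 15:00–15:30, 18:00–18:30.
Maya ∩ Eitan ∩ Keiko: 11:00–12:30, 13:00–13:30, 15:00–15:30.
Maya ∩ Eitan ∩ Keiko ∩ Quinn: 11:00–12:30, 15:00–15:30.
Maya ∩ Eitan ∩ Keiko ∩ Quinn ∩ Wei: 11:00–12:30.
Windows ≥ 60 min: 11:00–12:30.

11:00–12:30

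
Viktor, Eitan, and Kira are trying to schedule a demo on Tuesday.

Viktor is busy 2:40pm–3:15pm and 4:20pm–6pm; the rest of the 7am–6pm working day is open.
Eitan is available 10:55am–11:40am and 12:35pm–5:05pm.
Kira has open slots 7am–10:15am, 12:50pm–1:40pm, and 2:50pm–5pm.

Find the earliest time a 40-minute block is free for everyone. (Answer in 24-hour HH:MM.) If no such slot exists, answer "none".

Viktor free within 07:00–18:00: 07:00–14:40, 15:15–16:20.
Viktor ∩ Eitan: 10:55–11:40, 12:35–14:40, 15:15–16:20.
Viktor ∩ Eitan ∩ Kira: 12:50–13:40, 15:15–16:20.
Windows ≥ 40 min: 12:50–13:40, 15:15–16:20.
Earliest such window starts at 12:50.

12:50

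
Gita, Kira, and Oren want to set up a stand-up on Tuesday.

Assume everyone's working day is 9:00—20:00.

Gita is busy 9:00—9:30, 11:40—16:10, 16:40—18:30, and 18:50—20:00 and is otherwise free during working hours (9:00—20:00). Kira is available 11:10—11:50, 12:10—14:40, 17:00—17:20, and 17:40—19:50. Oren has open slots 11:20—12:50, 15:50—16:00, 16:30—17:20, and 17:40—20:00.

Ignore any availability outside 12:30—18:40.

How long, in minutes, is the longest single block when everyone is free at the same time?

10 minutes

Gita free within 09:00–20:00: 09:30–11:40, 16:10–16:40, 18:30–18:50.
Gita ∩ Kira: 11:10–11:40, 18:30–18:50.
Gita ∩ Kira ∩ Oren: 11:20–11:40, 18:30–18:50.
Restricted to 12:30–18:40: 18:30–18:40.
Single common window of 10 minutes.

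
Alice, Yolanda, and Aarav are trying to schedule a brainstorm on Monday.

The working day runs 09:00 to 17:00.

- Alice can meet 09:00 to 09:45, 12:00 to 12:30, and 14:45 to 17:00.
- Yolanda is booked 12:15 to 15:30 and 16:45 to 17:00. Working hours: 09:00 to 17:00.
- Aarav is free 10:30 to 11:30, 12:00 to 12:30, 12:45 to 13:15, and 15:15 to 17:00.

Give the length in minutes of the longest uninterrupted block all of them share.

75 minutes

Yolanda free within 09:00–17:00: 09:00–12:15, 15:30–16:45.
Alice ∩ Yolanda: 09:00–09:45, 12:00–12:15, 15:30–16:45.
Alice ∩ Yolanda ∩ Aarav: 12:00–12:15, 15:30–16:45.
Common window lengths: 15, 75 min; longest is 75.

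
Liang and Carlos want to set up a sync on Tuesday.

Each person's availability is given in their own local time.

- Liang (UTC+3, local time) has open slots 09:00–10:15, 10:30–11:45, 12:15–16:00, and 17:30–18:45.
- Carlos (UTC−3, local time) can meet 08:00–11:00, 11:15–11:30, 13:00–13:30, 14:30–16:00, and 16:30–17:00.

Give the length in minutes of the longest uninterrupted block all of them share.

Liang → UTC: 06:00–07:15, 07:30–08:45, 09:15–13:00, 14:30–15:45.
Carlos → UTC: 11:00–14:00, 14:15–14:30, 16:00–16:30, 17:30–19:00, 19:30–20:00.
Liang ∩ Carlos: 11:00–13:00.
Single common window of 120 minutes.

120 minutes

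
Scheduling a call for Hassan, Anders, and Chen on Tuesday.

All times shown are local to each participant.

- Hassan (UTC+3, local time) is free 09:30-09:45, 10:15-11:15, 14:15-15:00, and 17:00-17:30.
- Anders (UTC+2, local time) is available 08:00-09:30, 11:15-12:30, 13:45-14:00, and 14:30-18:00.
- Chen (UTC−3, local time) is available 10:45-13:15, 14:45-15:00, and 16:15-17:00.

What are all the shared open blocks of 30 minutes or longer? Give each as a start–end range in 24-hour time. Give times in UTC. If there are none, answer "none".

14:00–14:30

Hassan → UTC: 06:30–06:45, 07:15–08:15, 11:15–12:00, 14:00–14:30.
Anders → UTC: 06:00–07:30, 09:15–10:30, 11:45–12:00, 12:30–16:00.
Chen → UTC: 13:45–16:15, 17:45–18:00, 19:15–20:00.
Hassan ∩ Anders: 06:30–06:45, 07:15–07:30, 11:45–12:00, 14:00–14:30.
Hassan ∩ Anders ∩ Chen: 14:00–14:30.
Windows ≥ 30 min: 14:00–14:30.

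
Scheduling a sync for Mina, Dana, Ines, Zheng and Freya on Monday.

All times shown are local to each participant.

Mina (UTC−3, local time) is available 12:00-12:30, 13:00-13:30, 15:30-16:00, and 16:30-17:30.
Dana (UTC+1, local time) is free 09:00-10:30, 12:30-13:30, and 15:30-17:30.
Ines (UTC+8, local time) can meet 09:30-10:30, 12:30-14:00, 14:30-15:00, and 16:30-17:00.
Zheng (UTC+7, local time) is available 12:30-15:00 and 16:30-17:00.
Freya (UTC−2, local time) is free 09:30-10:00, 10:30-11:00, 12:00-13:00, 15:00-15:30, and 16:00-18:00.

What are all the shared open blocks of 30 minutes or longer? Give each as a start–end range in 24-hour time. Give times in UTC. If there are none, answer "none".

Mina → UTC: 15:00–15:30, 16:00–16:30, 18:30–19:00, 19:30–20:30.
Dana → UTC: 08:00–09:30, 11:30–12:30, 14:30–16:30.
Ines → UTC: 01:30–02:30, 04:30–06:00, 06:30–07:00, 08:30–09:00.
Zheng → UTC: 05:30–08:00, 09:30–10:00.
Freya → UTC: 11:30–12:00, 12:30–13:00, 14:00–15:00, 17:00–17:30, 18:00–20:00.
Mina ∩ Dana: 15:00–15:30, 16:00–16:30.
Mina ∩ Dana ∩ Ines: (none).
Mina ∩ Dana ∩ Ines ∩ Zheng: (none).
Mina ∩ Dana ∩ Ines ∩ Zheng ∩ Freya: (none).
Windows ≥ 30 min: (none).

none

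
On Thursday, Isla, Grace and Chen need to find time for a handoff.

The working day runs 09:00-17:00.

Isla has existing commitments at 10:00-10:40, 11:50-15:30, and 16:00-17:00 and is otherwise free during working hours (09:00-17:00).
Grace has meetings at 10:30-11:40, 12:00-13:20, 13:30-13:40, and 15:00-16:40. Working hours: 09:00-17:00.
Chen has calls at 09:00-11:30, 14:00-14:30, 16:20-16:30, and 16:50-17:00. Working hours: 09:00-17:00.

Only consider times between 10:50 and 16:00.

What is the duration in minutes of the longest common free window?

10 minutes

Isla free within 09:00–17:00: 09:00–10:00, 10:40–11:50, 15:30–16:00.
Grace free within 09:00–17:00: 09:00–10:30, 11:40–12:00, 13:20–13:30, 13:40–15:00, 16:40–17:00.
Chen free within 09:00–17:00: 11:30–14:00, 14:30–16:20, 16:30–16:50.
Isla ∩ Grace: 09:00–10:00, 11:40–11:50.
Isla ∩ Grace ∩ Chen: 11:40–11:50.
Restricted to 10:50–16:00: 11:40–11:50.
Single common window of 10 minutes.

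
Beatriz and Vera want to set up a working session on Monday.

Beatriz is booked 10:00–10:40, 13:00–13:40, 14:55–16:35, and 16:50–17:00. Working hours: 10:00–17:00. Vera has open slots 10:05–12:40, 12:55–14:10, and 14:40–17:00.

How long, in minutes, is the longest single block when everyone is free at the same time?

Beatriz free within 10:00–17:00: 10:40–13:00, 13:40–14:55, 16:35–16:50.
Beatriz ∩ Vera: 10:40–12:40, 12:55–13:00, 13:40–14:10, 14:40–14:55, 16:35–16:50.
Common window lengths: 120, 5, 30, 15, 15 min; longest is 120.

120 minutes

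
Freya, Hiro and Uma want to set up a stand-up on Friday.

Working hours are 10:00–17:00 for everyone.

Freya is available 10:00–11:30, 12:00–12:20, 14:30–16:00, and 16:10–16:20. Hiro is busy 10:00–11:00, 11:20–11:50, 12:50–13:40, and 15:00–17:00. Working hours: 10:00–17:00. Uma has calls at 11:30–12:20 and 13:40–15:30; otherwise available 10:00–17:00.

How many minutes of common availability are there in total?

20 minutes

Hiro free within 10:00–17:00: 11:00–11:20, 11:50–12:50, 13:40–15:00.
Uma free within 10:00–17:00: 10:00–11:30, 12:20–13:40, 15:30–17:00.
Freya ∩ Hiro: 11:00–11:20, 12:00–12:20, 14:30–15:00.
Freya ∩ Hiro ∩ Uma: 11:00–11:20.
Total common minutes: 20.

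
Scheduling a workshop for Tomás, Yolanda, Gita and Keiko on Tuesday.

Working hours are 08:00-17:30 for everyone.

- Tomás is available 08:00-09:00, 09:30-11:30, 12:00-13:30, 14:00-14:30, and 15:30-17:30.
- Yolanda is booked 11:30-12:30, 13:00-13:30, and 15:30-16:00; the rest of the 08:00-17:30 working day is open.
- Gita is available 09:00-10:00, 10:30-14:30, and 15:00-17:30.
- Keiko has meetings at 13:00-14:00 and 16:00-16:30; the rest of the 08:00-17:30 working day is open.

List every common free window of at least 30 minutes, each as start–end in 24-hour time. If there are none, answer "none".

Yolanda free within 08:00–17:30: 08:00–11:30, 12:30–13:00, 13:30–15:30, 16:00–17:30.
Keiko free within 08:00–17:30: 08:00–13:00, 14:00–16:00, 16:30–17:30.
Tomás ∩ Yolanda: 08:00–09:00, 09:30–11:30, 12:30–13:00, 14:00–14:30, 16:00–17:30.
Tomás ∩ Yolanda ∩ Gita: 09:30–10:00, 10:30–11:30, 12:30–13:00, 14:00–14:30, 16:00–17:30.
Tomás ∩ Yolanda ∩ Gita ∩ Keiko: 09:30–10:00, 10:30–11:30, 12:30–13:00, 14:00–14:30, 16:30–17:30.
Windows ≥ 30 min: 09:30–10:00, 10:30–11:30, 12:30–13:00, 14:00–14:30, 16:30–17:30.

09:30–10:00, 10:30–11:30, 12:30–13:00, 14:00–14:30, 16:30–17:30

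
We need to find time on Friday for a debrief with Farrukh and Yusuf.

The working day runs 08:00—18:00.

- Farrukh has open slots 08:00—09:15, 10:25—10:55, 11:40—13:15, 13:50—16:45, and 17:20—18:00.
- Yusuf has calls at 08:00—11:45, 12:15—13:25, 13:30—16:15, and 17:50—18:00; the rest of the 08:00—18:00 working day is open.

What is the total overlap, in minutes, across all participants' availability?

Yusuf free within 08:00–18:00: 11:45–12:15, 13:25–13:30, 16:15–17:50.
Farrukh ∩ Yusuf: 11:45–12:15, 16:15–16:45, 17:20–17:50.
Total common minutes: 30 + 30 + 30 = 90.

90 minutes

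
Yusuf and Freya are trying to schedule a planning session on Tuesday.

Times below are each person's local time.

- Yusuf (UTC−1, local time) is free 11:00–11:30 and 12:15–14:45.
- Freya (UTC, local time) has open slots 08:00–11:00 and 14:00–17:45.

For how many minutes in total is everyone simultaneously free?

Yusuf → UTC: 12:00–12:30, 13:15–15:45.
Freya → UTC: 08:00–11:00, 14:00–17:45.
Yusuf ∩ Freya: 14:00–15:45.
Total common minutes: 105.

105 minutes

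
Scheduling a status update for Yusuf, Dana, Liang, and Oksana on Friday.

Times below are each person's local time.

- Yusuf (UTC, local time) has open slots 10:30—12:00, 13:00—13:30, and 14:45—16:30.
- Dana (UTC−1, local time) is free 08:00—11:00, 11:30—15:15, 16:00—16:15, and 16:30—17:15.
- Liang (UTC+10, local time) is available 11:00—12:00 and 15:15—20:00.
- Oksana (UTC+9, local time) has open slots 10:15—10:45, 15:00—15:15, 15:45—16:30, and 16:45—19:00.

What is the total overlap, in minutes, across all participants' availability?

0 minutes

Yusuf → UTC: 10:30–12:00, 13:00–13:30, 14:45–16:30.
Dana → UTC: 09:00–12:00, 12:30–16:15, 17:00–17:15, 17:30–18:15.
Liang → UTC: 01:00–02:00, 05:15–10:00.
Oksana → UTC: 01:15–01:45, 06:00–06:15, 06:45–07:30, 07:45–10:00.
Yusuf ∩ Dana: 10:30–12:00, 13:00–13:30, 14:45–16:15.
Yusuf ∩ Dana ∩ Liang: (none).
Yusuf ∩ Dana ∩ Liang ∩ Oksana: (none).
Total common minutes: 0.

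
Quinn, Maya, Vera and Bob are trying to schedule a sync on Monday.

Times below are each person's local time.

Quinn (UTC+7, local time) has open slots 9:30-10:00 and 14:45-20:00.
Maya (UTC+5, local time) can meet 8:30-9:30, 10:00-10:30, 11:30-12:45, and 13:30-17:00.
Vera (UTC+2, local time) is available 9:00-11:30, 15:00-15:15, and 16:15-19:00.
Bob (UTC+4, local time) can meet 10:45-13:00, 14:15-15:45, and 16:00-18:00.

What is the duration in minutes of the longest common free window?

Quinn → UTC: 02:30–03:00, 07:45–13:00.
Maya → UTC: 03:30–04:30, 05:00–05:30, 06:30–07:45, 08:30–12:00.
Vera → UTC: 07:00–09:30, 13:00–13:15, 14:15–17:00.
Bob → UTC: 06:45–09:00, 10:15–11:45, 12:00–14:00.
Quinn ∩ Maya: 08:30–12:00.
Quinn ∩ Maya ∩ Vera: 08:30–09:30.
Quinn ∩ Maya ∩ Vera ∩ Bob: 08:30–09:00.
Single common window of 30 minutes.

30 minutes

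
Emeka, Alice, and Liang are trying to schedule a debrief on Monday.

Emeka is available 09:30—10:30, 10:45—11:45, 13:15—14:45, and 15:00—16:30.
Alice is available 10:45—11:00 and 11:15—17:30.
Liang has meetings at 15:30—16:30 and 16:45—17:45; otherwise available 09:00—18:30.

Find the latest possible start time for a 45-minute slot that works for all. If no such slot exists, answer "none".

Liang free within 09:00–18:30: 09:00–15:30, 16:30–16:45, 17:45–18:30.
Emeka ∩ Alice: 10:45–11:00, 11:15–11:45, 13:15–14:45, 15:00–16:30.
Emeka ∩ Alice ∩ Liang: 10:45–11:00, 11:15–11:45, 13:15–14:45, 15:00–15:30.
Windows ≥ 45 min: 13:15–14:45.
Latest start in the last window 13:15–14:45 is 14:45 − 45 min = 14:00.

14:00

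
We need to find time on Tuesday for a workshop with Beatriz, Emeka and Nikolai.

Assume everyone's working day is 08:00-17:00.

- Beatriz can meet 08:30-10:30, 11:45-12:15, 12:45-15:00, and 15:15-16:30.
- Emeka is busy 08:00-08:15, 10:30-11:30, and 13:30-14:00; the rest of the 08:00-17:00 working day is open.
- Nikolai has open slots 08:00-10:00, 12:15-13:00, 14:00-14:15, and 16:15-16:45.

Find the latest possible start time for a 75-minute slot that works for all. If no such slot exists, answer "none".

Emeka free within 08:00–17:00: 08:15–10:30, 11:30–13:30, 14:00–17:00.
Beatriz ∩ Emeka: 08:30–10:30, 11:45–12:15, 12:45–13:30, 14:00–15:00, 15:15–16:30.
Beatriz ∩ Emeka ∩ Nikolai: 08:30–10:00, 12:45–13:00, 14:00–14:15, 16:15–16:30.
Windows ≥ 75 min: 08:30–10:00.
Latest start in the last window 08:30–10:00 is 10:00 − 75 min = 08:45.

08:45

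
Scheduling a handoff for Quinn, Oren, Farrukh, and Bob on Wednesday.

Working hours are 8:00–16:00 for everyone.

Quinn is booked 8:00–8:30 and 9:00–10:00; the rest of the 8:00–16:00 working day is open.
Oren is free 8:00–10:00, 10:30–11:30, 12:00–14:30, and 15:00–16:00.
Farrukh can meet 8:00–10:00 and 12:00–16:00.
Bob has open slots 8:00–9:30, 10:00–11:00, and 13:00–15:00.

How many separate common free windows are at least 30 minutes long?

Quinn free within 08:00–16:00: 08:30–09:00, 10:00–16:00.
Quinn ∩ Oren: 08:30–09:00, 10:30–11:30, 12:00–14:30, 15:00–16:00.
Quinn ∩ Oren ∩ Farrukh: 08:30–09:00, 12:00–14:30, 15:00–16:00.
Quinn ∩ Oren ∩ Farrukh ∩ Bob: 08:30–09:00, 13:00–14:30.
Windows ≥ 30 min: 08:30–09:00, 13:00–14:30.
That's 2 windows.

2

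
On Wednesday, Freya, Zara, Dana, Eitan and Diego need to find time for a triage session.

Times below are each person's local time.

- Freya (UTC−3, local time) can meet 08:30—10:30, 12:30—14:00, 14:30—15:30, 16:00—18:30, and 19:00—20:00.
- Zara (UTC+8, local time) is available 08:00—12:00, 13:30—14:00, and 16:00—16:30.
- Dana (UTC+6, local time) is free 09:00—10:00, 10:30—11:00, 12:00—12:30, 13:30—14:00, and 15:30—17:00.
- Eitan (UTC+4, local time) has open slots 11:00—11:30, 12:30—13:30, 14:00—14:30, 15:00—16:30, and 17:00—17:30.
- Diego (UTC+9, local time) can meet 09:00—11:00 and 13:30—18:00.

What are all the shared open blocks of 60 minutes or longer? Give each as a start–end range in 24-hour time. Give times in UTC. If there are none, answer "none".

none

Freya → UTC: 11:30–13:30, 15:30–17:00, 17:30–18:30, 19:00–21:30, 22:00–23:00.
Zara → UTC: 00:00–04:00, 05:30–06:00, 08:00–08:30.
Dana → UTC: 03:00–04:00, 04:30–05:00, 06:00–06:30, 07:30–08:00, 09:30–11:00.
Eitan → UTC: 07:00–07:30, 08:30–09:30, 10:00–10:30, 11:00–12:30, 13:00–13:30.
Diego → UTC: 00:00–02:00, 04:30–09:00.
Freya ∩ Zara: (none).
Freya ∩ Zara ∩ Dana: (none).
Freya ∩ Zara ∩ Dana ∩ Eitan: (none).
Freya ∩ Zara ∩ Dana ∩ Eitan ∩ Diego: (none).
Windows ≥ 60 min: (none).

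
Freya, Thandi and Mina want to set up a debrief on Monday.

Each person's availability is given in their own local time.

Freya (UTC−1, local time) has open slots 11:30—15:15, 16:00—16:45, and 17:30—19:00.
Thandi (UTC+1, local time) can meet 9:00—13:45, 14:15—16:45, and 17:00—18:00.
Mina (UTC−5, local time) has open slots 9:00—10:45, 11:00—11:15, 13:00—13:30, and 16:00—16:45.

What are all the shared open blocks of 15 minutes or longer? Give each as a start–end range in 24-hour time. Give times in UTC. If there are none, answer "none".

Freya → UTC: 12:30–16:15, 17:00–17:45, 18:30–20:00.
Thandi → UTC: 08:00–12:45, 13:15–15:45, 16:00–17:00.
Mina → UTC: 14:00–15:45, 16:00–16:15, 18:00–18:30, 21:00–21:45.
Freya ∩ Thandi: 12:30–12:45, 13:15–15:45, 16:00–16:15.
Freya ∩ Thandi ∩ Mina: 14:00–15:45, 16:00–16:15.
Windows ≥ 15 min: 14:00–15:45, 16:00–16:15.

14:00–15:45, 16:00–16:15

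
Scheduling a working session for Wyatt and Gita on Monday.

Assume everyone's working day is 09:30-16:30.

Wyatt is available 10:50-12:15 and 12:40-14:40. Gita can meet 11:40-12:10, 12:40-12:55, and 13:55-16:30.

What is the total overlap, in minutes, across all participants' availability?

Wyatt ∩ Gita: 11:40–12:10, 12:40–12:55, 13:55–14:40.
Total common minutes: 30 + 15 + 45 = 90.

90 minutes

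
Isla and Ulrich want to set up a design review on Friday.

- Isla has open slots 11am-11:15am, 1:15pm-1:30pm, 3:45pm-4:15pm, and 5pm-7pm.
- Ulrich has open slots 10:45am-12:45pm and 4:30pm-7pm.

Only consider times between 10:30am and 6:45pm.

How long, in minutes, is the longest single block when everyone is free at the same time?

105 minutes

Isla ∩ Ulrich: 11:00–11:15, 17:00–19:00.
Restricted to 10:30–18:45: 11:00–11:15, 17:00–18:45.
Common window lengths: 15, 105 min; longest is 105.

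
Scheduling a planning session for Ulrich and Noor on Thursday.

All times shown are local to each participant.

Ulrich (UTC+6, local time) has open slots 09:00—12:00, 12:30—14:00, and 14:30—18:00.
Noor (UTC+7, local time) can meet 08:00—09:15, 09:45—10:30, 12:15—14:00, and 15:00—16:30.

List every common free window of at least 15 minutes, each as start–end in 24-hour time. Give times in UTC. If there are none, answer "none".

Ulrich → UTC: 03:00–06:00, 06:30–08:00, 08:30–12:00.
Noor → UTC: 01:00–02:15, 02:45–03:30, 05:15–07:00, 08:00–09:30.
Ulrich ∩ Noor: 03:00–03:30, 05:15–06:00, 06:30–07:00, 08:30–09:30.
Windows ≥ 15 min: 03:00–03:30, 05:15–06:00, 06:30–07:00, 08:30–09:30.

03:00–03:30, 05:15–06:00, 06:30–07:00, 08:30–09:30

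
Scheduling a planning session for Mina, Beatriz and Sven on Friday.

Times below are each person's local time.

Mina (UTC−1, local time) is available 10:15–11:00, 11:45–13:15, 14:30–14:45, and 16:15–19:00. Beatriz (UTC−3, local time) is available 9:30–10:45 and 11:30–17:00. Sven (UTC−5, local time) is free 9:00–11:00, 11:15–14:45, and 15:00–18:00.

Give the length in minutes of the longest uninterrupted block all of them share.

Mina → UTC: 11:15–12:00, 12:45–14:15, 15:30–15:45, 17:15–20:00.
Beatriz → UTC: 12:30–13:45, 14:30–20:00.
Sven → UTC: 14:00–16:00, 16:15–19:45, 20:00–23:00.
Mina ∩ Beatriz: 12:45–13:45, 15:30–15:45, 17:15–20:00.
Mina ∩ Beatriz ∩ Sven: 15:30–15:45, 17:15–19:45.
Common window lengths: 15, 150 min; longest is 150.

150 minutes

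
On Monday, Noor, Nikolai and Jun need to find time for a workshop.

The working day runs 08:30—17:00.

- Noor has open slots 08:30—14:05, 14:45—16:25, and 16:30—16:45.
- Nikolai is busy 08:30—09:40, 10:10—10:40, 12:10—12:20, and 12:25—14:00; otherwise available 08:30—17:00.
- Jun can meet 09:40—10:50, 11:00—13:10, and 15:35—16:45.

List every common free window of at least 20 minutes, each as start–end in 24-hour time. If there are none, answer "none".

Nikolai free within 08:30–17:00: 09:40–10:10, 10:40–12:10, 12:20–12:25, 14:00–17:00.
Noor ∩ Nikolai: 09:40–10:10, 10:40–12:10, 12:20–12:25, 14:00–14:05, 14:45–16:25, 16:30–16:45.
Noor ∩ Nikolai ∩ Jun: 09:40–10:10, 10:40–10:50, 11:00–12:10, 12:20–12:25, 15:35–16:25, 16:30–16:45.
Windows ≥ 20 min: 09:40–10:10, 11:00–12:10, 15:35–16:25.

09:40–10:10, 11:00–12:10, 15:35–16:25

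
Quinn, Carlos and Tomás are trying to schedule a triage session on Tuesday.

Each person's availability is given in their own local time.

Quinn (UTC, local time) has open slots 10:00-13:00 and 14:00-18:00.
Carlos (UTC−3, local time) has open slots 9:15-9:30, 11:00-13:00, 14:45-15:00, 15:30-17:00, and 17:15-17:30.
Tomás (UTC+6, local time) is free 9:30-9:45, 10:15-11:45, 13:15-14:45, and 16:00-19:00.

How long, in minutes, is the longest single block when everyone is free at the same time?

15 minutes

Quinn → UTC: 10:00–13:00, 14:00–18:00.
Carlos → UTC: 12:15–12:30, 14:00–16:00, 17:45–18:00, 18:30–20:00, 20:15–20:30.
Tomás → UTC: 03:30–03:45, 04:15–05:45, 07:15–08:45, 10:00–13:00.
Quinn ∩ Carlos: 12:15–12:30, 14:00–16:00, 17:45–18:00.
Quinn ∩ Carlos ∩ Tomás: 12:15–12:30.
Single common window of 15 minutes.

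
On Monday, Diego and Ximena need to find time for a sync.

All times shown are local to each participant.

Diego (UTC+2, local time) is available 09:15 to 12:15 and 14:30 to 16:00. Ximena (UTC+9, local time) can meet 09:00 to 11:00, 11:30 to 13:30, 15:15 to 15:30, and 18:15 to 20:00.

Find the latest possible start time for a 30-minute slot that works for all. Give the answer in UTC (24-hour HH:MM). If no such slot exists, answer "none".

Diego → UTC: 07:15–10:15, 12:30–14:00.
Ximena → UTC: 00:00–02:00, 02:30–04:30, 06:15–06:30, 09:15–11:00.
Diego ∩ Ximena: 09:15–10:15.
Windows ≥ 30 min: 09:15–10:15.
Latest start in the last window 09:15–10:15 is 10:15 − 30 min = 09:45.

09:45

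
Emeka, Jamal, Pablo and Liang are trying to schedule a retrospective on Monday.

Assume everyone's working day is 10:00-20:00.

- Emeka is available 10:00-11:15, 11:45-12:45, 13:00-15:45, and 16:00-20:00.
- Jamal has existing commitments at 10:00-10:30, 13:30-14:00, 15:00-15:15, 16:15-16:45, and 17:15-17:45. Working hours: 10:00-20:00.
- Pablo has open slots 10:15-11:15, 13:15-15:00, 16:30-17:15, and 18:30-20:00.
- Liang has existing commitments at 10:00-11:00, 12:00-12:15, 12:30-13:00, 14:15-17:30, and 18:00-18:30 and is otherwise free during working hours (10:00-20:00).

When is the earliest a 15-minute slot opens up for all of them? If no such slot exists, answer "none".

11:00

Jamal free within 10:00–20:00: 10:30–13:30, 14:00–15:00, 15:15–16:15, 16:45–17:15, 17:45–20:00.
Liang free within 10:00–20:00: 11:00–12:00, 12:15–12:30, 13:00–14:15, 17:30–18:00, 18:30–20:00.
Emeka ∩ Jamal: 10:30–11:15, 11:45–12:45, 13:00–13:30, 14:00–15:00, 15:15–15:45, 16:00–16:15, 16:45–17:15, 17:45–20:00.
Emeka ∩ Jamal ∩ Pablo: 10:30–11:15, 13:15–13:30, 14:00–15:00, 16:45–17:15, 18:30–20:00.
Emeka ∩ Jamal ∩ Pablo ∩ Liang: 11:00–11:15, 13:15–13:30, 14:00–14:15, 18:30–20:00.
Windows ≥ 15 min: 11:00–11:15, 13:15–13:30, 14:00–14:15, 18:30–20:00.
Earliest such window starts at 11:00.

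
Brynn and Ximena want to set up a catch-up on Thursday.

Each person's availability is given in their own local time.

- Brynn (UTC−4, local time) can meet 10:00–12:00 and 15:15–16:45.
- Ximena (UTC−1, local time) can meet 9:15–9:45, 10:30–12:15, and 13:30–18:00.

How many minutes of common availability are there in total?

Brynn → UTC: 14:00–16:00, 19:15–20:45.
Ximena → UTC: 10:15–10:45, 11:30–13:15, 14:30–19:00.
Brynn ∩ Ximena: 14:30–16:00.
Total common minutes: 90.

90 minutes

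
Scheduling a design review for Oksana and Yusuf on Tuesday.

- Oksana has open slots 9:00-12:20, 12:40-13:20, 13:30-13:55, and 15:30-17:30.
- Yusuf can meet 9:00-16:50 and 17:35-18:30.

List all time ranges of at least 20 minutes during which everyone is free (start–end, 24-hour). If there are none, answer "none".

Oksana ∩ Yusuf: 09:00–12:20, 12:40–13:20, 13:30–13:55, 15:30–16:50.
Windows ≥ 20 min: 09:00–12:20, 12:40–13:20, 13:30–13:55, 15:30–16:50.

09:00–12:20, 12:40–13:20, 13:30–13:55, 15:30–16:50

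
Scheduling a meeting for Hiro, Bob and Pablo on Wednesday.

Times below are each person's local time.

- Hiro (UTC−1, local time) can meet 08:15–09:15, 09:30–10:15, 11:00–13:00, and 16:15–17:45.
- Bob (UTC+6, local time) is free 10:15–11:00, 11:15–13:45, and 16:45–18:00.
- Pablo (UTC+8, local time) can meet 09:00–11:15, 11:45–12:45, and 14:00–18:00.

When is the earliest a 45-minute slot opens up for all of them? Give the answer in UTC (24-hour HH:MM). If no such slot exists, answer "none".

none

Hiro → UTC: 09:15–10:15, 10:30–11:15, 12:00–14:00, 17:15–18:45.
Bob → UTC: 04:15–05:00, 05:15–07:45, 10:45–12:00.
Pablo → UTC: 01:00–03:15, 03:45–04:45, 06:00–10:00.
Hiro ∩ Bob: 10:45–11:15.
Hiro ∩ Bob ∩ Pablo: (none).
Windows ≥ 45 min: (none).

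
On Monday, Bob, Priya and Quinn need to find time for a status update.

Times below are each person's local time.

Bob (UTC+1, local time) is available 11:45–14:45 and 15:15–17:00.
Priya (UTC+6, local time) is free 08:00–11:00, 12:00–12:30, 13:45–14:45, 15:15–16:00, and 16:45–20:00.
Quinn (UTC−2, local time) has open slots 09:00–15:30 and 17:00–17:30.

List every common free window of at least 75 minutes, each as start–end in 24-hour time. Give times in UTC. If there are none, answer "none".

11:00–13:45

Bob → UTC: 10:45–13:45, 14:15–16:00.
Priya → UTC: 02:00–05:00, 06:00–06:30, 07:45–08:45, 09:15–10:00, 10:45–14:00.
Quinn → UTC: 11:00–17:30, 19:00–19:30.
Bob ∩ Priya: 10:45–13:45.
Bob ∩ Priya ∩ Quinn: 11:00–13:45.
Windows ≥ 75 min: 11:00–13:45.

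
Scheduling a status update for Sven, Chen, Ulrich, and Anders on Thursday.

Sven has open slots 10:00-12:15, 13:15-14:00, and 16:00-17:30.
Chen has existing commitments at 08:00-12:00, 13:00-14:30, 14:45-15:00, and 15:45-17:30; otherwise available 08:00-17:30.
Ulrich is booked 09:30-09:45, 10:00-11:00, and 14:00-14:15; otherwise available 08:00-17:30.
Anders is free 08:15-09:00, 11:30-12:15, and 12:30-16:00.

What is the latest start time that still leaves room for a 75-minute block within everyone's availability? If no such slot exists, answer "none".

none

Chen free within 08:00–17:30: 12:00–13:00, 14:30–14:45, 15:00–15:45.
Ulrich free within 08:00–17:30: 08:00–09:30, 09:45–10:00, 11:00–14:00, 14:15–17:30.
Sven ∩ Chen: 12:00–12:15.
Sven ∩ Chen ∩ Ulrich: 12:00–12:15.
Sven ∩ Chen ∩ Ulrich ∩ Anders: 12:00–12:15.
Windows ≥ 75 min: (none).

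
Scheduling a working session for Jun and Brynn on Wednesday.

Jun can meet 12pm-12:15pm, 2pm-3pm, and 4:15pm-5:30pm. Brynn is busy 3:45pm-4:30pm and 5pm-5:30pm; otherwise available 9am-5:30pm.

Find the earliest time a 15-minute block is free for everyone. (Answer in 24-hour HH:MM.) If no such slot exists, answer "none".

12:00

Brynn free within 09:00–17:30: 09:00–15:45, 16:30–17:00.
Jun ∩ Brynn: 12:00–12:15, 14:00–15:00, 16:30–17:00.
Windows ≥ 15 min: 12:00–12:15, 14:00–15:00, 16:30–17:00.
Earliest such window starts at 12:00.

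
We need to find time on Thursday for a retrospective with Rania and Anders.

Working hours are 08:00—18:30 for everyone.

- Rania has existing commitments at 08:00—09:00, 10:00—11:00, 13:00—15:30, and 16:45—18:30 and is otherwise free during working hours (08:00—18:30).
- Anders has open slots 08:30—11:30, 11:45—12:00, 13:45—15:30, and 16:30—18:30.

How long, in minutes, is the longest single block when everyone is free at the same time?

60 minutes

Rania free within 08:00–18:30: 09:00–10:00, 11:00–13:00, 15:30–16:45.
Rania ∩ Anders: 09:00–10:00, 11:00–11:30, 11:45–12:00, 16:30–16:45.
Common window lengths: 60, 30, 15, 15 min; longest is 60.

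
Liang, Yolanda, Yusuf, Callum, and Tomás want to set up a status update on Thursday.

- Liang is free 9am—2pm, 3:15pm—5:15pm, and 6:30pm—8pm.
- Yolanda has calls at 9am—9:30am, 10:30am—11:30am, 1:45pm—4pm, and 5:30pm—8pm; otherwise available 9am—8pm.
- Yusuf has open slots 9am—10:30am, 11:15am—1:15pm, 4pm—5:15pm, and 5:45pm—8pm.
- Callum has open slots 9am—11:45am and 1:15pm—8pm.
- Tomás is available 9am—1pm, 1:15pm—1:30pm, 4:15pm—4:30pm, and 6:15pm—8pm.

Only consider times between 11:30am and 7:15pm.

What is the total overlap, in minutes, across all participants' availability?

Yolanda free within 09:00–20:00: 09:30–10:30, 11:30–13:45, 16:00–17:30.
Liang ∩ Yolanda: 09:30–10:30, 11:30–13:45, 16:00–17:15.
Liang ∩ Yolanda ∩ Yusuf: 09:30–10:30, 11:30–13:15, 16:00–17:15.
Liang ∩ Yolanda ∩ Yusuf ∩ Callum: 09:30–10:30, 11:30–11:45, 16:00–17:15.
Liang ∩ Yolanda ∩ Yusuf ∩ Callum ∩ Tomás: 09:30–10:30, 11:30–11:45, 16:15–16:30.
Restricted to 11:30–19:15: 11:30–11:45, 16:15–16:30.
Total common minutes: 15 + 15 = 30.

30 minutes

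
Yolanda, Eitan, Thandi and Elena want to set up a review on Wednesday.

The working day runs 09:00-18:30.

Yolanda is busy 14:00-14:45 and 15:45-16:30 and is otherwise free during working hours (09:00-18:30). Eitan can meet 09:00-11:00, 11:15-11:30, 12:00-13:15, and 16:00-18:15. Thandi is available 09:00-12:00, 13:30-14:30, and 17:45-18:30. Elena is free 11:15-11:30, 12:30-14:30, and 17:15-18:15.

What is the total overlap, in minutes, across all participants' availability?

45 minutes

Yolanda free within 09:00–18:30: 09:00–14:00, 14:45–15:45, 16:30–18:30.
Yolanda ∩ Eitan: 09:00–11:00, 11:15–11:30, 12:00–13:15, 16:30–18:15.
Yolanda ∩ Eitan ∩ Thandi: 09:00–11:00, 11:15–11:30, 17:45–18:15.
Yolanda ∩ Eitan ∩ Thandi ∩ Elena: 11:15–11:30, 17:45–18:15.
Total common minutes: 15 + 30 = 45.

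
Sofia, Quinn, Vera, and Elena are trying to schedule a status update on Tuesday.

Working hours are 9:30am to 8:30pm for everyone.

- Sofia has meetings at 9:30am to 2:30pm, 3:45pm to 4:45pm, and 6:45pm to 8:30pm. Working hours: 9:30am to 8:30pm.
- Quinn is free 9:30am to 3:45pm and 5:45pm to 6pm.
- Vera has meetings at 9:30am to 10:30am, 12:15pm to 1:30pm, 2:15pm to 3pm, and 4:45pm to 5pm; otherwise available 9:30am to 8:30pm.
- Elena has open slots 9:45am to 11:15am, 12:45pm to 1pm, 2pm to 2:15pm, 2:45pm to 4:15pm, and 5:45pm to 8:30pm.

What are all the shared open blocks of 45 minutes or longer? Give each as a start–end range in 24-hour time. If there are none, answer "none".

15:00–15:45

Sofia free within 09:30–20:30: 14:30–15:45, 16:45–18:45.
Vera free within 09:30–20:30: 10:30–12:15, 13:30–14:15, 15:00–16:45, 17:00–20:30.
Sofia ∩ Quinn: 14:30–15:45, 17:45–18:00.
Sofia ∩ Quinn ∩ Vera: 15:00–15:45, 17:45–18:00.
Sofia ∩ Quinn ∩ Vera ∩ Elena: 15:00–15:45, 17:45–18:00.
Windows ≥ 45 min: 15:00–15:45.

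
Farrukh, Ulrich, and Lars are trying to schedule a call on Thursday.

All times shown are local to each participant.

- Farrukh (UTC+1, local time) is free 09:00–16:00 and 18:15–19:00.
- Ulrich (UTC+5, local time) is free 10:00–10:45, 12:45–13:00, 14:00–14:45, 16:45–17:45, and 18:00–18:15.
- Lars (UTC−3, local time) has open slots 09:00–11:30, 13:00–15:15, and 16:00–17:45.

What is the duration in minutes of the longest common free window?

Farrukh → UTC: 08:00–15:00, 17:15–18:00.
Ulrich → UTC: 05:00–05:45, 07:45–08:00, 09:00–09:45, 11:45–12:45, 13:00–13:15.
Lars → UTC: 12:00–14:30, 16:00–18:15, 19:00–20:45.
Farrukh ∩ Ulrich: 09:00–09:45, 11:45–12:45, 13:00–13:15.
Farrukh ∩ Ulrich ∩ Lars: 12:00–12:45, 13:00–13:15.
Common window lengths: 45, 15 min; longest is 45.

45 minutes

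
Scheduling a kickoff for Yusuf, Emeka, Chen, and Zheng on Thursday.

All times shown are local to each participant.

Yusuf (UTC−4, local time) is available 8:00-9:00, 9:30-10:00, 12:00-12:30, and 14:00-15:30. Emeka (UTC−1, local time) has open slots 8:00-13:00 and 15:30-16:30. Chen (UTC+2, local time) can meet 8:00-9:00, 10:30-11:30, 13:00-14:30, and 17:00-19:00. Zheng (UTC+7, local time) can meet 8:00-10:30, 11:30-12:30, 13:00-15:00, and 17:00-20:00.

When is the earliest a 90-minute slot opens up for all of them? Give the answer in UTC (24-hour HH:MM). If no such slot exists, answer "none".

none

Yusuf → UTC: 12:00–13:00, 13:30–14:00, 16:00–16:30, 18:00–19:30.
Emeka → UTC: 09:00–14:00, 16:30–17:30.
Chen → UTC: 06:00–07:00, 08:30–09:30, 11:00–12:30, 15:00–17:00.
Zheng → UTC: 01:00–03:30, 04:30–05:30, 06:00–08:00, 10:00–13:00.
Yusuf ∩ Emeka: 12:00–13:00, 13:30–14:00.
Yusuf ∩ Emeka ∩ Chen: 12:00–12:30.
Yusuf ∩ Emeka ∩ Chen ∩ Zheng: 12:00–12:30.
Windows ≥ 90 min: (none).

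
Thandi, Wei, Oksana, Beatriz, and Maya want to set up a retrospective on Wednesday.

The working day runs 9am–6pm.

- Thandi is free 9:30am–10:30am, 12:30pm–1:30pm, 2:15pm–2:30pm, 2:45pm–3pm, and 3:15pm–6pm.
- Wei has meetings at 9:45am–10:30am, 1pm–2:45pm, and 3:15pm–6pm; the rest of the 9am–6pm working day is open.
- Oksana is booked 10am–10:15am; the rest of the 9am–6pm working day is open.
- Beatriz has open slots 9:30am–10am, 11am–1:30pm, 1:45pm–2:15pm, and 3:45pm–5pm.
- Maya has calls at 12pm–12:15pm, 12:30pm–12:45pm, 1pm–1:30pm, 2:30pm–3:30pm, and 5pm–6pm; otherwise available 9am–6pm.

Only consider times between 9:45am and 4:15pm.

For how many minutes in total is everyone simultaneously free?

15 minutes

Wei free within 09:00–18:00: 09:00–09:45, 10:30–13:00, 14:45–15:15.
Oksana free within 09:00–18:00: 09:00–10:00, 10:15–18:00.
Maya free within 09:00–18:00: 09:00–12:00, 12:15–12:30, 12:45–13:00, 13:30–14:30, 15:30–17:00.
Thandi ∩ Wei: 09:30–09:45, 12:30–13:00, 14:45–15:00.
Thandi ∩ Wei ∩ Oksana: 09:30–09:45, 12:30–13:00, 14:45–15:00.
Thandi ∩ Wei ∩ Oksana ∩ Beatriz: 09:30–09:45, 12:30–13:00.
Thandi ∩ Wei ∩ Oksana ∩ Beatriz ∩ Maya: 09:30–09:45, 12:45–13:00.
Restricted to 09:45–16:15: 12:45–13:00.
Total common minutes: 15.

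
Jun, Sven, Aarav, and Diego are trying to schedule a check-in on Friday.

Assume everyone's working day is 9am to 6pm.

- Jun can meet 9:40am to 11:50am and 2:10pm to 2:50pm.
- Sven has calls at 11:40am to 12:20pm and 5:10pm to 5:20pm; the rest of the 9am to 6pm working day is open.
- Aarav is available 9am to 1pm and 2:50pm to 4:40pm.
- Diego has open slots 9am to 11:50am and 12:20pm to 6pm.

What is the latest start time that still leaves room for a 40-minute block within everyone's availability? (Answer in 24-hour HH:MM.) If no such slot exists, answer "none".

Sven free within 09:00–18:00: 09:00–11:40, 12:20–17:10, 17:20–18:00.
Jun ∩ Sven: 09:40–11:40, 14:10–14:50.
Jun ∩ Sven ∩ Aarav: 09:40–11:40.
Jun ∩ Sven ∩ Aarav ∩ Diego: 09:40–11:40.
Windows ≥ 40 min: 09:40–11:40.
Latest start in the last window 09:40–11:40 is 11:40 − 40 min = 11:00.

11:00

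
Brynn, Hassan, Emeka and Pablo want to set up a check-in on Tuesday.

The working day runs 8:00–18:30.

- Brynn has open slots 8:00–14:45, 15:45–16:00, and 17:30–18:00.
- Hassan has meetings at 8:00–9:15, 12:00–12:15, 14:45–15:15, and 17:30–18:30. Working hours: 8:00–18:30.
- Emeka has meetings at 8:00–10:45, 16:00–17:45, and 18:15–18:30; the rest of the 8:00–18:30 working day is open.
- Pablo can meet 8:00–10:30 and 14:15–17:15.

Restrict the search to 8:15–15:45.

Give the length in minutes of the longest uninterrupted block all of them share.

Hassan free within 08:00–18:30: 09:15–12:00, 12:15–14:45, 15:15–17:30.
Emeka free within 08:00–18:30: 10:45–16:00, 17:45–18:15.
Brynn ∩ Hassan: 09:15–12:00, 12:15–14:45, 15:45–16:00.
Brynn ∩ Hassan ∩ Emeka: 10:45–12:00, 12:15–14:45, 15:45–16:00.
Brynn ∩ Hassan ∩ Emeka ∩ Pablo: 14:15–14:45, 15:45–16:00.
Restricted to 08:15–15:45: 14:15–14:45.
Single common window of 30 minutes.

30 minutes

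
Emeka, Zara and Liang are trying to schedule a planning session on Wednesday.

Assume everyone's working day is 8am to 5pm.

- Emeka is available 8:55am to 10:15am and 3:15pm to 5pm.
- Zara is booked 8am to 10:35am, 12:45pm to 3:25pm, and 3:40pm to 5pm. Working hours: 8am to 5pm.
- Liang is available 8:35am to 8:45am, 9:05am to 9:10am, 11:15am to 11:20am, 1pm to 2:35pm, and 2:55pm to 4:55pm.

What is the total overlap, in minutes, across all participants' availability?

Zara free within 08:00–17:00: 10:35–12:45, 15:25–15:40.
Emeka ∩ Zara: 15:25–15:40.
Emeka ∩ Zara ∩ Liang: 15:25–15:40.
Total common minutes: 15.

15 minutes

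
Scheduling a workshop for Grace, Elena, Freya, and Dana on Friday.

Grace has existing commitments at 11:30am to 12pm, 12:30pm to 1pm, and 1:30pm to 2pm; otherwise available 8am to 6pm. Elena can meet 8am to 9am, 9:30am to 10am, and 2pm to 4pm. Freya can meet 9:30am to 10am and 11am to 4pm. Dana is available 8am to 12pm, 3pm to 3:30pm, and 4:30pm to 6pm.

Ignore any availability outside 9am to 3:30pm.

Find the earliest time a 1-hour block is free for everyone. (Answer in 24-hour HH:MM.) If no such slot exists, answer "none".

Grace free within 08:00–18:00: 08:00–11:30, 12:00–12:30, 13:00–13:30, 14:00–18:00.
Grace ∩ Elena: 08:00–09:00, 09:30–10:00, 14:00–16:00.
Grace ∩ Elena ∩ Freya: 09:30–10:00, 14:00–16:00.
Grace ∩ Elena ∩ Freya ∩ Dana: 09:30–10:00, 15:00–15:30.
Restricted to 09:00–15:30: 09:30–10:00, 15:00–15:30.
Windows ≥ 60 min: (none).

none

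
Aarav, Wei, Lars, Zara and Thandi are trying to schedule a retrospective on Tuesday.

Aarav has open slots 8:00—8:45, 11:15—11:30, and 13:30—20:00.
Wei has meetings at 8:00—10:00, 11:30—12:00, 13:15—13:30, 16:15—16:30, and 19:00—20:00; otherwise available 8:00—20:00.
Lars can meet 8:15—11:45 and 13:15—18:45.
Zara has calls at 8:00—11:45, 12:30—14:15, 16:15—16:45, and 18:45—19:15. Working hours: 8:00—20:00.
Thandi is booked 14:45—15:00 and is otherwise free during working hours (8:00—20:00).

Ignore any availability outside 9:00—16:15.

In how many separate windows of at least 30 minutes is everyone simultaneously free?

2

Wei free within 08:00–20:00: 10:00–11:30, 12:00–13:15, 13:30–16:15, 16:30–19:00.
Zara free within 08:00–20:00: 11:45–12:30, 14:15–16:15, 16:45–18:45, 19:15–20:00.
Thandi free within 08:00–20:00: 08:00–14:45, 15:00–20:00.
Aarav ∩ Wei: 11:15–11:30, 13:30–16:15, 16:30–19:00.
Aarav ∩ Wei ∩ Lars: 11:15–11:30, 13:30–16:15, 16:30–18:45.
Aarav ∩ Wei ∩ Lars ∩ Zara: 14:15–16:15, 16:45–18:45.
Aarav ∩ Wei ∩ Lars ∩ Zara ∩ Thandi: 14:15–14:45, 15:00–16:15, 16:45–18:45.
Restricted to 09:00–16:15: 14:15–14:45, 15:00–16:15.
Windows ≥ 30 min: 14:15–14:45, 15:00–16:15.
That's 2 windows.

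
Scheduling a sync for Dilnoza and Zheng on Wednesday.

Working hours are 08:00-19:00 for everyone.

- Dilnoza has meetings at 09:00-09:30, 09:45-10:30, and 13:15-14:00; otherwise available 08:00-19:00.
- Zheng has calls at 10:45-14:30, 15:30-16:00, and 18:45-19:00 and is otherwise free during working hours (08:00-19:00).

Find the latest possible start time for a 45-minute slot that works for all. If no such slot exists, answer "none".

18:00

Dilnoza free within 08:00–19:00: 08:00–09:00, 09:30–09:45, 10:30–13:15, 14:00–19:00.
Zheng free within 08:00–19:00: 08:00–10:45, 14:30–15:30, 16:00–18:45.
Dilnoza ∩ Zheng: 08:00–09:00, 09:30–09:45, 10:30–10:45, 14:30–15:30, 16:00–18:45.
Windows ≥ 45 min: 08:00–09:00, 14:30–15:30, 16:00–18:45.
Latest start in the last window 16:00–18:45 is 18:45 − 45 min = 18:00.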